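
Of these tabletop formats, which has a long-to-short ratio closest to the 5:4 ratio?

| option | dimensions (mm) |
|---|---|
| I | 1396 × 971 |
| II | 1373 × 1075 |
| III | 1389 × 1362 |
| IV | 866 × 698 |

IV

Ratios (long/short): I ≈ 1.438; II ≈ 1.277; III ≈ 1.020; IV ≈ 1.241.
5:4 ≈ 1.250; option IV is nearest (Δ 0.009).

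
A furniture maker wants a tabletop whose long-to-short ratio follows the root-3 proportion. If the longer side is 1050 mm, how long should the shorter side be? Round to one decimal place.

root-3 ≈ 1.73205.
Shorter side = 1050 ÷ 1.73205 ≈ 606.218 → 606.2 mm.

606.2 mm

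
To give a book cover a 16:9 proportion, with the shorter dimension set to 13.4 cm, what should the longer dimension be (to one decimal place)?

23.8 cm

16:9 ≈ 1.77778.
Longer side = 13.4 × 1.77778 ≈ 23.822 → 23.8 cm.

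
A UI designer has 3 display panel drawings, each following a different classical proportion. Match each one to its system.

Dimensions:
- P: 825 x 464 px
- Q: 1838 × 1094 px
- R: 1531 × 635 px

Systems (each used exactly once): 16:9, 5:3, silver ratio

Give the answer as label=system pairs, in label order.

P=16:9, Q=5:3, R=silver ratio

Ratios: P ≈ 1.778; Q ≈ 1.680; R ≈ 2.411.
Targets: 16:9 ≈ 1.778; 5:3 ≈ 1.667; silver ratio ≈ 2.414.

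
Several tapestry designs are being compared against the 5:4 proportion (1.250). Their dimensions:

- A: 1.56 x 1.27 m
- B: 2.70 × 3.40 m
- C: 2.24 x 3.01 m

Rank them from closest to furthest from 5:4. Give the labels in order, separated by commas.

B, A, C

A: 1.56/1.27 ≈ 1.228 → |1.228 − 1.250| = 0.022
B: 3.40/2.70 ≈ 1.259 → |1.259 − 1.250| = 0.009
C: 3.01/2.24 ≈ 1.344 → |1.344 − 1.250| = 0.094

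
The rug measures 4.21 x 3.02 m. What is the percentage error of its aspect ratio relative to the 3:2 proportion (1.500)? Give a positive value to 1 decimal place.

Ratio = 4.21 / 3.02 ≈ 1.3940.
Ideal 3:2 = 1.5000. |1.3940 − 1.5000| / 1.5000 ≈ 7.07% → 7.1%.

7.1%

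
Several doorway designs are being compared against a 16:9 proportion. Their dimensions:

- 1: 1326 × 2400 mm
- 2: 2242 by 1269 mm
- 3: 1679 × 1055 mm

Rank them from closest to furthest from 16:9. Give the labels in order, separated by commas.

2, 1, 3

Ratios: 1 = 2400 / 1326 ≈ 1.810; 2 = 2242 / 1269 ≈ 1.767; 3 = 1679 / 1055 ≈ 1.591.
|Δ from 1.778|: 1 0.032; 2 0.011; 3 0.187.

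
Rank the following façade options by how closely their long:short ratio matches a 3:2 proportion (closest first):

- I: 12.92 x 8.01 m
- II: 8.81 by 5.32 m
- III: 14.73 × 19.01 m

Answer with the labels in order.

I, II, III

I: 12.92/8.01 ≈ 1.613 → |1.613 − 1.500| = 0.113
II: 8.81/5.32 ≈ 1.656 → |1.656 − 1.500| = 0.156
III: 19.01/14.73 ≈ 1.291 → |1.291 − 1.500| = 0.209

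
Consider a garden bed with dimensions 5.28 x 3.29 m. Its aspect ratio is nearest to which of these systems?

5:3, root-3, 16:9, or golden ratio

golden ratio

5.28/3.29 ≈ 1.605. Nearest candidates are golden ratio (1.618, off by 0.013) and 5:3 (1.667, off by 0.062).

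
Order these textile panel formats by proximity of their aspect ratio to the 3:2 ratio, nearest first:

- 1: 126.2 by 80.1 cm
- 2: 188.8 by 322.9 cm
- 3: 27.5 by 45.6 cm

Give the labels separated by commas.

1, 3, 2

Ratios: 1 = 126.2 / 80.1 ≈ 1.576; 2 = 322.9 / 188.8 ≈ 1.710; 3 = 45.6 / 27.5 ≈ 1.658.
|Δ from 1.500|: 1 0.076; 2 0.210; 3 0.158.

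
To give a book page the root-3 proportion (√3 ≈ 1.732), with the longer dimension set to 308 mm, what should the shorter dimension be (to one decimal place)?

root-3 ≈ 1.73205.
Shorter side = 308 ÷ 1.73205 ≈ 177.824 → 177.8 mm.

177.8 mm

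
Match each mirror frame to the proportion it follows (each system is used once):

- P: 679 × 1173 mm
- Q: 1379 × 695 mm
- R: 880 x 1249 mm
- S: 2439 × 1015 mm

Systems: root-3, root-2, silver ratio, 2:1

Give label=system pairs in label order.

P=root-3, Q=2:1, R=root-2, S=silver ratio

Ratios: P ≈ 1.728; Q ≈ 1.984; R ≈ 1.419; S ≈ 2.403.
Targets: root-3 ≈ 1.732; root-2 ≈ 1.414; silver ratio ≈ 2.414; 2:1 ≈ 2.000.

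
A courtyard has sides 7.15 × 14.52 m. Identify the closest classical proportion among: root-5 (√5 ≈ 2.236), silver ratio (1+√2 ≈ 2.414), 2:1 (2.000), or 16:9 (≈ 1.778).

14.52/7.15 ≈ 2.031. Nearest candidates are 2:1 (2.000, off by 0.031) and root-5 (2.236, off by 0.205).

2:1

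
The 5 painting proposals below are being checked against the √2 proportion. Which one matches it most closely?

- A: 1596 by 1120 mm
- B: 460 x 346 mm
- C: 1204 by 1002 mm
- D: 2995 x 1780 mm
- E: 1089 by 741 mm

A

Ratios (long/short): A ≈ 1.425; B ≈ 1.329; C ≈ 1.202; D ≈ 1.683; E ≈ 1.470.
root-2 ≈ 1.414; option A is nearest (Δ 0.011).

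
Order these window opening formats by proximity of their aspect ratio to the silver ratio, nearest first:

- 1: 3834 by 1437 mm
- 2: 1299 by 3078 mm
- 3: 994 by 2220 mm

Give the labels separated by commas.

2, 3, 1

1: 3834/1437 ≈ 2.668 → |2.668 − 2.414| = 0.254
2: 3078/1299 ≈ 2.370 → |2.370 − 2.414| = 0.044
3: 2220/994 ≈ 2.233 → |2.233 − 2.414| = 0.181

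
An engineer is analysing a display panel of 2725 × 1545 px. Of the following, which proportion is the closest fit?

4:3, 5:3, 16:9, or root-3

Ratio = 2725 / 1545 ≈ 1.764.
Distances: 4:3 1.333 (Δ 0.431); 5:3 1.667 (Δ 0.097); 16:9 1.778 (Δ 0.014); root-3 1.732 (Δ 0.032).

16:9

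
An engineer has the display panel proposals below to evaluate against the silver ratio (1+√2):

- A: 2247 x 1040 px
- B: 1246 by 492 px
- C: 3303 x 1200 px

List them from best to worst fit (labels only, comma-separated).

Ratios: A = 2247 / 1040 ≈ 2.161; B = 1246 / 492 ≈ 2.533; C = 3303 / 1200 ≈ 2.752.
|Δ from 2.414|: A 0.253; B 0.119; C 0.338.

B, A, C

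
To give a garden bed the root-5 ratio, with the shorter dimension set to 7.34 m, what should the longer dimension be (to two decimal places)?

16.41 m

root-5 ≈ 2.23607.
Longer side = 7.34 × 2.23607 ≈ 16.4128 → 16.41 m.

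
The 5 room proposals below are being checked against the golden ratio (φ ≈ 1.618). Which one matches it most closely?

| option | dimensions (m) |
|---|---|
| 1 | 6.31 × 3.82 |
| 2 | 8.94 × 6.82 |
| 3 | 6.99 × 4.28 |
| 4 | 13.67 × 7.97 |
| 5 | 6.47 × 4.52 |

Ratios (long/short): 1 ≈ 1.652; 2 ≈ 1.311; 3 ≈ 1.633; 4 ≈ 1.715; 5 ≈ 1.431.
golden ratio ≈ 1.618; option 3 is nearest (Δ 0.015).

3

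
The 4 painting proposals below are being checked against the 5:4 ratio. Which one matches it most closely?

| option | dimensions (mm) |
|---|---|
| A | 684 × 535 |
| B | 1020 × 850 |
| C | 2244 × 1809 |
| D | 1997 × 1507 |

Target 5:4 ≈ 1.250.
A: 1.279 (Δ0.029)  B: 1.200 (Δ0.050)  C: 1.240 (Δ0.010)  D: 1.325 (Δ0.075)

C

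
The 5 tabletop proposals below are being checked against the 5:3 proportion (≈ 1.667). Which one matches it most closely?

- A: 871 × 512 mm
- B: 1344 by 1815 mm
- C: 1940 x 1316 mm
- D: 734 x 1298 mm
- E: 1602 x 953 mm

Target 5:3 ≈ 1.667.
A: 1.701 (Δ0.034)  B: 1.350 (Δ0.317)  C: 1.474 (Δ0.193)  D: 1.768 (Δ0.101)  E: 1.681 (Δ0.014)

E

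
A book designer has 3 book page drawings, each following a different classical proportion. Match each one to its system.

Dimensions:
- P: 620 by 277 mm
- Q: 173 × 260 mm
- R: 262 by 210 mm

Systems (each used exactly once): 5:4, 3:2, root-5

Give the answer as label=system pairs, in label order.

P = 620/277 ≈ 2.238 → root-5 (2.236)
Q = 260/173 ≈ 1.503 → 3:2 (1.500)
R = 262/210 ≈ 1.248 → 5:4 (1.250)

P=root-5, Q=3:2, R=5:4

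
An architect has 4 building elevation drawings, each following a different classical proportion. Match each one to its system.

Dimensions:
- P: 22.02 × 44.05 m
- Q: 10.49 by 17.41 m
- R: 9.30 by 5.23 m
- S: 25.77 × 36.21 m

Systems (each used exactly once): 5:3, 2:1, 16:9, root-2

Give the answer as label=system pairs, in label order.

P=2:1, Q=5:3, R=16:9, S=root-2

P = 44.05/22.02 ≈ 2.000 → 2:1 (2.000)
Q = 17.41/10.49 ≈ 1.660 → 5:3 (1.667)
R = 9.30/5.23 ≈ 1.778 → 16:9 (1.778)
S = 36.21/25.77 ≈ 1.405 → root-2 (1.414)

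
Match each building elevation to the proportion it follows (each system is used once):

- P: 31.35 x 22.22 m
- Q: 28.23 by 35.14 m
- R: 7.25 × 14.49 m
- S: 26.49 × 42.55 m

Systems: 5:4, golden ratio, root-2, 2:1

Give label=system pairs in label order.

Ratios: P ≈ 1.411; Q ≈ 1.245; R ≈ 1.999; S ≈ 1.606.
Targets: 5:4 ≈ 1.250; golden ratio ≈ 1.618; root-2 ≈ 1.414; 2:1 ≈ 2.000.

P=root-2, Q=5:4, R=2:1, S=golden ratio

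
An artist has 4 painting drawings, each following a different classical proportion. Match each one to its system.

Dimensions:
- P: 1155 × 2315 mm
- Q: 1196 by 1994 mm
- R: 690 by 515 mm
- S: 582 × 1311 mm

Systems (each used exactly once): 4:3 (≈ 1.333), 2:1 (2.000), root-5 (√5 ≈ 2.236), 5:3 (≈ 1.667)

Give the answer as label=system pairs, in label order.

P = 2315/1155 ≈ 2.004 → 2:1 (2.000)
Q = 1994/1196 ≈ 1.667 → 5:3 (1.667)
R = 690/515 ≈ 1.340 → 4:3 (1.333)
S = 1311/582 ≈ 2.253 → root-5 (2.236)

P=2:1, Q=5:3, R=4:3, S=root-5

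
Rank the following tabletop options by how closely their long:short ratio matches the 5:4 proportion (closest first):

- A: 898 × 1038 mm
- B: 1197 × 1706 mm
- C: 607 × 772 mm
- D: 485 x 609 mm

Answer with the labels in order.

A: 1038/898 ≈ 1.156 → |1.156 − 1.250| = 0.094
B: 1706/1197 ≈ 1.425 → |1.425 − 1.250| = 0.175
C: 772/607 ≈ 1.272 → |1.272 − 1.250| = 0.022
D: 609/485 ≈ 1.256 → |1.256 − 1.250| = 0.006

D, C, A, B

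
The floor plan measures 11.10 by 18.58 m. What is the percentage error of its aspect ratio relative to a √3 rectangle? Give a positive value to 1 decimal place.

Ratio = 18.58 / 11.10 ≈ 1.6739.
Ideal root-3 ≈ 1.7321. |1.6739 − 1.7321| / 1.7321 ≈ 3.36% → 3.4%.

3.4%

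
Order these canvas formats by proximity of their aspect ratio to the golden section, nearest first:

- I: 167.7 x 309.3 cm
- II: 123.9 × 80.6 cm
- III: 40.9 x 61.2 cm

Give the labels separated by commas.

II, III, I

Ratios: I = 309.3 / 167.7 ≈ 1.844; II = 123.9 / 80.6 ≈ 1.537; III = 61.2 / 40.9 ≈ 1.496.
|Δ from 1.618|: I 0.226; II 0.081; III 0.122.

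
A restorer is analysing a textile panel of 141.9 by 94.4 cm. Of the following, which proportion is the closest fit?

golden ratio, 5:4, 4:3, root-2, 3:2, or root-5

3:2

Ratio = 141.9 / 94.4 ≈ 1.503.
Distances: golden ratio 1.618 (Δ 0.115); 5:4 1.250 (Δ 0.253); 4:3 1.333 (Δ 0.170); root-2 1.414 (Δ 0.089); 3:2 1.500 (Δ 0.003); root-5 2.236 (Δ 0.733).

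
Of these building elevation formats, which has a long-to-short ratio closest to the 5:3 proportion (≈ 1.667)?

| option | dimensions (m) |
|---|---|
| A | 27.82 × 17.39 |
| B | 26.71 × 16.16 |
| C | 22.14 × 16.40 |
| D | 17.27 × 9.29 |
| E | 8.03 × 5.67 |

Target 5:3 ≈ 1.667.
A: 1.600 (Δ0.067)  B: 1.653 (Δ0.014)  C: 1.350 (Δ0.317)  D: 1.859 (Δ0.192)  E: 1.416 (Δ0.251)

B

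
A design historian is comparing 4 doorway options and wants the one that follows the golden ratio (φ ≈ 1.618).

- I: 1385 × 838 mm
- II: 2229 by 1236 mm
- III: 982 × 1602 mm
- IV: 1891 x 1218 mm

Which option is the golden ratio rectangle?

Ratios (long/short): I ≈ 1.653; II ≈ 1.803; III ≈ 1.631; IV ≈ 1.553.
golden ratio ≈ 1.618; option III is nearest (Δ 0.013).

III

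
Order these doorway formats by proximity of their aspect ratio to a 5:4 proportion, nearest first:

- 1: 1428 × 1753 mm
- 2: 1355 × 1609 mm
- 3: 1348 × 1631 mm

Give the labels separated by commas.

Ratios: 1 = 1753 / 1428 ≈ 1.228; 2 = 1609 / 1355 ≈ 1.187; 3 = 1631 / 1348 ≈ 1.210.
|Δ from 1.250|: 1 0.022; 2 0.063; 3 0.040.

1, 3, 2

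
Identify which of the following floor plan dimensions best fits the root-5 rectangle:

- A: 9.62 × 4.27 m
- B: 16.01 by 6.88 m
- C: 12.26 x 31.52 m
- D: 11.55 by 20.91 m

Target root-5 ≈ 2.236.
A: 2.253 (Δ0.017)  B: 2.327 (Δ0.091)  C: 2.571 (Δ0.335)  D: 1.810 (Δ0.426)

A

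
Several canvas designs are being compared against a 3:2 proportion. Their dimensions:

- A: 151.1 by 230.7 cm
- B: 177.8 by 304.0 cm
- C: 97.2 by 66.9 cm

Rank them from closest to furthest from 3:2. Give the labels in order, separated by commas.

A: 230.7/151.1 ≈ 1.527 → |1.527 − 1.500| = 0.027
B: 304.0/177.8 ≈ 1.710 → |1.710 − 1.500| = 0.210
C: 97.2/66.9 ≈ 1.453 → |1.453 − 1.500| = 0.047

A, C, B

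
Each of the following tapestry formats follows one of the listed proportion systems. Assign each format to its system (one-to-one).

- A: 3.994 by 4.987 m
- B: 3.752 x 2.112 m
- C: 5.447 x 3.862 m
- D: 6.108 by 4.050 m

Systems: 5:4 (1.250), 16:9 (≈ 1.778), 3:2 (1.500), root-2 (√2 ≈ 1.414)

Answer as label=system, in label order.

A=5:4, B=16:9, C=root-2, D=3:2

A = 4.987/3.994 ≈ 1.249 → 5:4 (1.250)
B = 3.752/2.112 ≈ 1.777 → 16:9 (1.778)
C = 5.447/3.862 ≈ 1.410 → root-2 (1.414)
D = 6.108/4.050 ≈ 1.508 → 3:2 (1.500)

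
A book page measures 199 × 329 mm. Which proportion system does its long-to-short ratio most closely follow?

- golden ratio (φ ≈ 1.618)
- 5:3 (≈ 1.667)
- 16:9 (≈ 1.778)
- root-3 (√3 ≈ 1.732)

5:3

Ratio = 329 / 199 ≈ 1.653.
Distances: golden ratio 1.618 (Δ 0.035); 5:3 1.667 (Δ 0.014); 16:9 1.778 (Δ 0.125); root-3 1.732 (Δ 0.079).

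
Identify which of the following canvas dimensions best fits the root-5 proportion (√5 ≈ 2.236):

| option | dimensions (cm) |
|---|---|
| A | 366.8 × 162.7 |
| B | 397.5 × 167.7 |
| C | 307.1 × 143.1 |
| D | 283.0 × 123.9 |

A

Ratios (long/short): A ≈ 2.254; B ≈ 2.370; C ≈ 2.146; D ≈ 2.284.
root-5 ≈ 2.236; option A is nearest (Δ 0.018).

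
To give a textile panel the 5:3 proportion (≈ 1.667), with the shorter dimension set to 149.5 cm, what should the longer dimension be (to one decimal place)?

5:3 ≈ 1.66667.
Longer side = 149.5 × 1.66667 ≈ 249.167 → 249.2 cm.

249.2 cm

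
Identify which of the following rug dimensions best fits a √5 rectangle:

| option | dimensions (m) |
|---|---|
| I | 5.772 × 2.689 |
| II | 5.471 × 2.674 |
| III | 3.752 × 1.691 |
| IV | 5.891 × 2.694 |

Target root-5 ≈ 2.236.
I: 2.147 (Δ0.089)  II: 2.046 (Δ0.190)  III: 2.219 (Δ0.017)  IV: 2.187 (Δ0.049)

III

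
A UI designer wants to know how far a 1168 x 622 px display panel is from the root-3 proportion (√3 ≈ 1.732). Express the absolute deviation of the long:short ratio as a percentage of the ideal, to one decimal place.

8.4%

Ratio = 1168 / 622 ≈ 1.8778.
Ideal root-3 ≈ 1.7321. |1.8778 − 1.7321| / 1.7321 ≈ 8.41% → 8.4%.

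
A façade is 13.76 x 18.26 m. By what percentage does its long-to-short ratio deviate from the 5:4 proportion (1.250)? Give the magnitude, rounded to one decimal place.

Ratio = 18.26 / 13.76 ≈ 1.3270.
Ideal 5:4 = 1.2500. |1.3270 − 1.2500| / 1.2500 ≈ 6.16% → 6.2%.

6.2%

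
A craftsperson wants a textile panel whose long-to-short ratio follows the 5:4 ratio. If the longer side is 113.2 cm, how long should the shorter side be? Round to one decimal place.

5:4 = 1.25000.
Shorter side = 113.2 ÷ 1.25000 ≈ 90.560 → 90.6 cm.

90.6 cm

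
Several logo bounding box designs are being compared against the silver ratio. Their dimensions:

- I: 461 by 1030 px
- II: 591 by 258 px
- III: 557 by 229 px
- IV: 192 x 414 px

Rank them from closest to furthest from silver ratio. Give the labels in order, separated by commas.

I: 1030/461 ≈ 2.234 → |2.234 − 2.414| = 0.180
II: 591/258 ≈ 2.291 → |2.291 − 2.414| = 0.123
III: 557/229 ≈ 2.432 → |2.432 − 2.414| = 0.018
IV: 414/192 ≈ 2.156 → |2.156 − 2.414| = 0.258

III, II, I, IV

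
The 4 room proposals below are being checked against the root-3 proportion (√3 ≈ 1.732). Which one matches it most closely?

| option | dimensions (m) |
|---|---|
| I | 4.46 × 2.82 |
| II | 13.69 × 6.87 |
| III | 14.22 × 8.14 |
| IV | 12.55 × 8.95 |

III

Ratios (long/short): I ≈ 1.582; II ≈ 1.993; III ≈ 1.747; IV ≈ 1.402.
root-3 ≈ 1.732; option III is nearest (Δ 0.015).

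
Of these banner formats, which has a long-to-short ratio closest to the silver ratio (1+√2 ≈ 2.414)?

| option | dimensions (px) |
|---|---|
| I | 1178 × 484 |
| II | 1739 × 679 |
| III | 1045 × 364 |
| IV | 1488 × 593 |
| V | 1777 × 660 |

Ratios (long/short): I ≈ 2.434; II ≈ 2.561; III ≈ 2.871; IV ≈ 2.509; V ≈ 2.692.
silver ratio ≈ 2.414; option I is nearest (Δ 0.020).

I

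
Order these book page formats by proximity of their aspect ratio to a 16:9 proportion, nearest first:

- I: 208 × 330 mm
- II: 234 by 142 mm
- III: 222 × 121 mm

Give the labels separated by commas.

Ratios: I = 330 / 208 ≈ 1.587; II = 234 / 142 ≈ 1.648; III = 222 / 121 ≈ 1.835.
|Δ from 1.778|: I 0.191; II 0.130; III 0.057.

III, II, I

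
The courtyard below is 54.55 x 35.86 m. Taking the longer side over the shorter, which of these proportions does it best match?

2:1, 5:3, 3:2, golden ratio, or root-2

Ratio = 54.55 / 35.86 ≈ 1.521.
Distances: 2:1 2.000 (Δ 0.479); 5:3 1.667 (Δ 0.146); 3:2 1.500 (Δ 0.021); golden ratio 1.618 (Δ 0.097); root-2 1.414 (Δ 0.107).

3:2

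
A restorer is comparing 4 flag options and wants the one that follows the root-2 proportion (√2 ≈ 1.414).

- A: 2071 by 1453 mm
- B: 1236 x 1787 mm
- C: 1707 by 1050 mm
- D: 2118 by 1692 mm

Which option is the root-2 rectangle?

Target root-2 ≈ 1.414.
A: 1.425 (Δ0.011)  B: 1.446 (Δ0.032)  C: 1.626 (Δ0.212)  D: 1.252 (Δ0.162)

A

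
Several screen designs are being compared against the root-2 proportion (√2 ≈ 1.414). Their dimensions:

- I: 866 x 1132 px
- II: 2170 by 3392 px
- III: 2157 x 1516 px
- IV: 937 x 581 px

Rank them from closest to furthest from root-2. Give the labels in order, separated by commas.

III, I, II, IV

Ratios: I = 1132 / 866 ≈ 1.307; II = 3392 / 2170 ≈ 1.563; III = 2157 / 1516 ≈ 1.423; IV = 937 / 581 ≈ 1.613.
|Δ from 1.414|: I 0.107; II 0.149; III 0.009; IV 0.199.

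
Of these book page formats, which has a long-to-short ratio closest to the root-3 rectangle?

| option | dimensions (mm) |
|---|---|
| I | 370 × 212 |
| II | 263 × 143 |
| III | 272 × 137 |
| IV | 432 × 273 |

Ratios (long/short): I ≈ 1.745; II ≈ 1.839; III ≈ 1.985; IV ≈ 1.582.
root-3 ≈ 1.732; option I is nearest (Δ 0.013).

I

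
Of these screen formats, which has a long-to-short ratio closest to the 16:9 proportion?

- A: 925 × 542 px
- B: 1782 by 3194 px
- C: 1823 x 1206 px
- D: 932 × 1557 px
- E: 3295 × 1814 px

B

Ratios (long/short): A ≈ 1.707; B ≈ 1.792; C ≈ 1.512; D ≈ 1.671; E ≈ 1.816.
16:9 ≈ 1.778; option B is nearest (Δ 0.014).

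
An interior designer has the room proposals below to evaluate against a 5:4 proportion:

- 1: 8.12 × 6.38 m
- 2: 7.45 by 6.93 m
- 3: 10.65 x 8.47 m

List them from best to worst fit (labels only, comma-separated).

1: 8.12/6.38 ≈ 1.273 → |1.273 − 1.250| = 0.023
2: 7.45/6.93 ≈ 1.075 → |1.075 − 1.250| = 0.175
3: 10.65/8.47 ≈ 1.257 → |1.257 − 1.250| = 0.007

3, 1, 2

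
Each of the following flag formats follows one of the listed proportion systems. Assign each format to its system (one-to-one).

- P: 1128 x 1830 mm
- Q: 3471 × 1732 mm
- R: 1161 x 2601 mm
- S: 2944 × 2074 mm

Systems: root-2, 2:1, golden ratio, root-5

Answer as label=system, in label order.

P=golden ratio, Q=2:1, R=root-5, S=root-2

Ratios: P ≈ 1.622; Q ≈ 2.004; R ≈ 2.240; S ≈ 1.419.
Targets: root-2 ≈ 1.414; 2:1 ≈ 2.000; golden ratio ≈ 1.618; root-5 ≈ 2.236.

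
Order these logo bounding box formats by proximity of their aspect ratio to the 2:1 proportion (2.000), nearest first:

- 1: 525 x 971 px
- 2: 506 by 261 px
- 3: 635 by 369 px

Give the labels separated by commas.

1: 971/525 ≈ 1.850 → |1.850 − 2.000| = 0.150
2: 506/261 ≈ 1.939 → |1.939 − 2.000| = 0.061
3: 635/369 ≈ 1.721 → |1.721 − 2.000| = 0.279

2, 1, 3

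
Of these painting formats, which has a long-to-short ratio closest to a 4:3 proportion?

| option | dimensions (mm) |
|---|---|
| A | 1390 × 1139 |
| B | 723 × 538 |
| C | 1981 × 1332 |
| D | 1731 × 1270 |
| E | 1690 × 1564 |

Target 4:3 ≈ 1.333.
A: 1.220 (Δ0.113)  B: 1.344 (Δ0.011)  C: 1.487 (Δ0.154)  D: 1.363 (Δ0.030)  E: 1.081 (Δ0.252)

B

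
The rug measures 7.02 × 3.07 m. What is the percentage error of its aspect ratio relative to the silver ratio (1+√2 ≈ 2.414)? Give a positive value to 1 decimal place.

5.3%

Ratio = 7.02 / 3.07 ≈ 2.2866.
Ideal silver ratio ≈ 2.4142. |2.2866 − 2.4142| / 2.4142 ≈ 5.29% → 5.3%.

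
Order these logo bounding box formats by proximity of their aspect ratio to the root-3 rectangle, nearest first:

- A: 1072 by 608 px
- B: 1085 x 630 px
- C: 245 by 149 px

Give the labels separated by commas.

B, A, C

Ratios: A = 1072 / 608 ≈ 1.763; B = 1085 / 630 ≈ 1.722; C = 245 / 149 ≈ 1.644.
|Δ from 1.732|: A 0.031; B 0.010; C 0.088.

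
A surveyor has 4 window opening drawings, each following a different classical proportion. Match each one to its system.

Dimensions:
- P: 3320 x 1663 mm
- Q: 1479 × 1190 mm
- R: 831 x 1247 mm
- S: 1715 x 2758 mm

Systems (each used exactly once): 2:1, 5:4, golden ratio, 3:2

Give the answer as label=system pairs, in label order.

P=2:1, Q=5:4, R=3:2, S=golden ratio

Ratios: P ≈ 1.996; Q ≈ 1.243; R ≈ 1.501; S ≈ 1.608.
Targets: 2:1 ≈ 2.000; 5:4 ≈ 1.250; golden ratio ≈ 1.618; 3:2 ≈ 1.500.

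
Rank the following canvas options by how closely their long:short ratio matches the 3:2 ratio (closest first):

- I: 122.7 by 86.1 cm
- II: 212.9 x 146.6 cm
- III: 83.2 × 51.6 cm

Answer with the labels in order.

II, I, III

I: 122.7/86.1 ≈ 1.425 → |1.425 − 1.500| = 0.075
II: 212.9/146.6 ≈ 1.452 → |1.452 − 1.500| = 0.048
III: 83.2/51.6 ≈ 1.612 → |1.612 − 1.500| = 0.112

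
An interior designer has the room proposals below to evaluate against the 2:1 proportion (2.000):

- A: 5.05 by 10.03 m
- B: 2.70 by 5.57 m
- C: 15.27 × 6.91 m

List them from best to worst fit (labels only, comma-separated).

A, B, C

Ratios: A = 10.03 / 5.05 ≈ 1.986; B = 5.57 / 2.70 ≈ 2.063; C = 15.27 / 6.91 ≈ 2.210.
|Δ from 2.000|: A 0.014; B 0.063; C 0.210.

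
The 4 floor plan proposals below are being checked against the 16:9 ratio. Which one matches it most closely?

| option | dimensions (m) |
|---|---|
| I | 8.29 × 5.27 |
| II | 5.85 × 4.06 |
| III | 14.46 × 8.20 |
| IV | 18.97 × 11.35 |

III

Target 16:9 ≈ 1.778.
I: 1.573 (Δ0.205)  II: 1.441 (Δ0.337)  III: 1.763 (Δ0.015)  IV: 1.671 (Δ0.107)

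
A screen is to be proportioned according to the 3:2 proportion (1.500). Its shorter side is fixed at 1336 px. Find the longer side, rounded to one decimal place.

2004.0 px

3:2 = 1.50000.
Longer side = 1336 × 1.50000 ≈ 2004.000 → 2004.0 px.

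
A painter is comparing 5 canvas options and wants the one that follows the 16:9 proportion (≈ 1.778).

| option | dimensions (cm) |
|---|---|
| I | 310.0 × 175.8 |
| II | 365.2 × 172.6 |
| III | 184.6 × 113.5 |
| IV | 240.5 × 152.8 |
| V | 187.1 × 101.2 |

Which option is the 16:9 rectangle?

Target 16:9 ≈ 1.778.
I: 1.763 (Δ0.015)  II: 2.116 (Δ0.338)  III: 1.626 (Δ0.152)  IV: 1.574 (Δ0.204)  V: 1.849 (Δ0.071)

I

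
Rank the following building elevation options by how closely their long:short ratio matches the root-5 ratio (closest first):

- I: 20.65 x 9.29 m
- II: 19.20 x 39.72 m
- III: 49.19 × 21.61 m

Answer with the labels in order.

I, III, II

Ratios: I = 20.65 / 9.29 ≈ 2.223; II = 39.72 / 19.20 ≈ 2.069; III = 49.19 / 21.61 ≈ 2.276.
|Δ from 2.236|: I 0.013; II 0.167; III 0.040.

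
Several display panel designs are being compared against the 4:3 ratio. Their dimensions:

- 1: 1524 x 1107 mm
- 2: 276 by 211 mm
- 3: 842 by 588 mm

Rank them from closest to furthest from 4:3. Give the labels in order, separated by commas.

Ratios: 1 = 1524 / 1107 ≈ 1.377; 2 = 276 / 211 ≈ 1.308; 3 = 842 / 588 ≈ 1.432.
|Δ from 1.333|: 1 0.044; 2 0.025; 3 0.099.

2, 1, 3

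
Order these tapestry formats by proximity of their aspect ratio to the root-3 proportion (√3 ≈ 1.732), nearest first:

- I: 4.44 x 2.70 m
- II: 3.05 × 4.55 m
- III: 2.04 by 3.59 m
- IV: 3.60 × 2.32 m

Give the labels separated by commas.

Ratios: I = 4.44 / 2.70 ≈ 1.644; II = 4.55 / 3.05 ≈ 1.492; III = 3.59 / 2.04 ≈ 1.760; IV = 3.60 / 2.32 ≈ 1.552.
|Δ from 1.732|: I 0.088; II 0.240; III 0.028; IV 0.180.

III, I, IV, II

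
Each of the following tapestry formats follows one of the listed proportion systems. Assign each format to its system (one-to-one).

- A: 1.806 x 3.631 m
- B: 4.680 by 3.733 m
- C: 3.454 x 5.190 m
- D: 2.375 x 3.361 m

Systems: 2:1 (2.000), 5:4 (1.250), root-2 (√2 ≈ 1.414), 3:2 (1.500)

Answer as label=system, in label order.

A=2:1, B=5:4, C=3:2, D=root-2

Ratios: A ≈ 2.011; B ≈ 1.254; C ≈ 1.503; D ≈ 1.415.
Targets: 2:1 ≈ 2.000; 5:4 ≈ 1.250; root-2 ≈ 1.414; 3:2 ≈ 1.500.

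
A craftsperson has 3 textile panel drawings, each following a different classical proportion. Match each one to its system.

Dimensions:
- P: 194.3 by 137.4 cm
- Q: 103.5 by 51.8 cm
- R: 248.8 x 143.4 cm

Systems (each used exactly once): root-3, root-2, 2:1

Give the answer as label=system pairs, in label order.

P=root-2, Q=2:1, R=root-3

P = 194.3/137.4 ≈ 1.414 → root-2 (1.414)
Q = 103.5/51.8 ≈ 1.998 → 2:1 (2.000)
R = 248.8/143.4 ≈ 1.735 → root-3 (1.732)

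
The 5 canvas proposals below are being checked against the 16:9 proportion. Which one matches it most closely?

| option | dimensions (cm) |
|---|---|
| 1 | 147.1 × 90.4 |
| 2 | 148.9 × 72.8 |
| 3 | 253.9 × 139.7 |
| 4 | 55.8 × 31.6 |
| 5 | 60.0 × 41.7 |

Ratios (long/short): 1 ≈ 1.627; 2 ≈ 2.045; 3 ≈ 1.817; 4 ≈ 1.766; 5 ≈ 1.439.
16:9 ≈ 1.778; option 4 is nearest (Δ 0.012).

4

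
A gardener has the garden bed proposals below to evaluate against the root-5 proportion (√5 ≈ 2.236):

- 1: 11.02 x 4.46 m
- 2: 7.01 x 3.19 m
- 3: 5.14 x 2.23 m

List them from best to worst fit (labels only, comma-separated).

Ratios: 1 = 11.02 / 4.46 ≈ 2.471; 2 = 7.01 / 3.19 ≈ 2.197; 3 = 5.14 / 2.23 ≈ 2.305.
|Δ from 2.236|: 1 0.235; 2 0.039; 3 0.069.

2, 3, 1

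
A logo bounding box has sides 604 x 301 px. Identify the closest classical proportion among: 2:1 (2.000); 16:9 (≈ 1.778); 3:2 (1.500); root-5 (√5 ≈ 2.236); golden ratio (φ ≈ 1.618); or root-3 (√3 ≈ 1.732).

Ratio = 604 / 301 ≈ 2.007.
Distances: 2:1 2.000 (Δ 0.007); 16:9 1.778 (Δ 0.229); 3:2 1.500 (Δ 0.507); root-5 2.236 (Δ 0.229); golden ratio 1.618 (Δ 0.389); root-3 1.732 (Δ 0.275).

2:1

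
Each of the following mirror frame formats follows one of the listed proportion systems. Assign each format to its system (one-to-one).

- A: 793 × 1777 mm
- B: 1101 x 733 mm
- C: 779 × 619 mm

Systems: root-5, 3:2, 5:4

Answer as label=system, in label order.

Ratios: A ≈ 2.241; B ≈ 1.502; C ≈ 1.258.
Targets: root-5 ≈ 2.236; 3:2 ≈ 1.500; 5:4 ≈ 1.250.

A=root-5, B=3:2, C=5:4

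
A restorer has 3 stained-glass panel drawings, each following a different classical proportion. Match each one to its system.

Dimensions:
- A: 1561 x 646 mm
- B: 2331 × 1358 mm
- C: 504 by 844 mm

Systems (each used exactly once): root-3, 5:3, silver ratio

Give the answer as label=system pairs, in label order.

A=silver ratio, B=root-3, C=5:3

Ratios: A ≈ 2.416; B ≈ 1.716; C ≈ 1.675.
Targets: root-3 ≈ 1.732; 5:3 ≈ 1.667; silver ratio ≈ 2.414.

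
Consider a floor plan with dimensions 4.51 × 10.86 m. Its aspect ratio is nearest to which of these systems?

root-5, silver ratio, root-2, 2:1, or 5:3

10.86/4.51 ≈ 2.408. Nearest candidates are silver ratio (2.414, off by 0.006) and root-5 (2.236, off by 0.172).

silver ratio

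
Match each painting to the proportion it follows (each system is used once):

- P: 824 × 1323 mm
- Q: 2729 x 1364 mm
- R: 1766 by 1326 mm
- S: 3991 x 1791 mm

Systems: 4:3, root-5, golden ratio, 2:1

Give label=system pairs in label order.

Ratios: P ≈ 1.606; Q ≈ 2.001; R ≈ 1.332; S ≈ 2.228.
Targets: 4:3 ≈ 1.333; root-5 ≈ 2.236; golden ratio ≈ 1.618; 2:1 ≈ 2.000.

P=golden ratio, Q=2:1, R=4:3, S=root-5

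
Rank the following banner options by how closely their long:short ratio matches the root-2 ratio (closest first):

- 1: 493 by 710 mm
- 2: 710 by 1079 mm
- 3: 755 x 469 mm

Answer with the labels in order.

1: 710/493 ≈ 1.440 → |1.440 − 1.414| = 0.026
2: 1079/710 ≈ 1.520 → |1.520 − 1.414| = 0.106
3: 755/469 ≈ 1.610 → |1.610 − 1.414| = 0.196

1, 2, 3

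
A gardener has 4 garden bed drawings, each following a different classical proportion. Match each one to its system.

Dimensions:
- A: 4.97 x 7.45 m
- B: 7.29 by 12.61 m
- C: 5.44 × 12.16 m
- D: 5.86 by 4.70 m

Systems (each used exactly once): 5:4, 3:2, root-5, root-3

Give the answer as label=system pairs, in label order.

Ratios: A ≈ 1.499; B ≈ 1.730; C ≈ 2.235; D ≈ 1.247.
Targets: 5:4 ≈ 1.250; 3:2 ≈ 1.500; root-5 ≈ 2.236; root-3 ≈ 1.732.

A=3:2, B=root-3, C=root-5, D=5:4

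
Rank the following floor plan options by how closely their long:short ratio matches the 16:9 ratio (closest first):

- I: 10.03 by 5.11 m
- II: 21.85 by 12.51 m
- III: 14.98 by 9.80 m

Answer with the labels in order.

I: 10.03/5.11 ≈ 1.963 → |1.963 − 1.778| = 0.185
II: 21.85/12.51 ≈ 1.747 → |1.747 − 1.778| = 0.031
III: 14.98/9.80 ≈ 1.529 → |1.529 − 1.778| = 0.249

II, I, III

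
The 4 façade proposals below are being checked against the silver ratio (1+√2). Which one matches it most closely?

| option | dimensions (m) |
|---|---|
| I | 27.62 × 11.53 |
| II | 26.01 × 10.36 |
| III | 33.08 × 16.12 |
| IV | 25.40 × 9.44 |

I

Target silver ratio ≈ 2.414.
I: 2.395 (Δ0.019)  II: 2.511 (Δ0.097)  III: 2.052 (Δ0.362)  IV: 2.691 (Δ0.277)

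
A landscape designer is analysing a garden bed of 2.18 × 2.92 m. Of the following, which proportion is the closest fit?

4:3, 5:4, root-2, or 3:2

4:3

2.92/2.18 ≈ 1.339. Nearest candidates are 4:3 (1.333, off by 0.006) and root-2 (1.414, off by 0.075).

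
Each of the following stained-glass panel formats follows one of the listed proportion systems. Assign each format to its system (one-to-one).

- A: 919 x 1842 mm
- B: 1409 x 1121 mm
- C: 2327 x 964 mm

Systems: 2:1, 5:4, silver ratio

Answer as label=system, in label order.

A=2:1, B=5:4, C=silver ratio

A = 1842/919 ≈ 2.004 → 2:1 (2.000)
B = 1409/1121 ≈ 1.257 → 5:4 (1.250)
C = 2327/964 ≈ 2.414 → silver ratio (2.414)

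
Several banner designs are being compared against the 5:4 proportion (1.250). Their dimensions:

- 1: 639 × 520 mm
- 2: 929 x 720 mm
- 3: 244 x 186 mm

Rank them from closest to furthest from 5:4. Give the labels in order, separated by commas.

1, 2, 3

Ratios: 1 = 639 / 520 ≈ 1.229; 2 = 929 / 720 ≈ 1.290; 3 = 244 / 186 ≈ 1.312.
|Δ from 1.250|: 1 0.021; 2 0.040; 3 0.062.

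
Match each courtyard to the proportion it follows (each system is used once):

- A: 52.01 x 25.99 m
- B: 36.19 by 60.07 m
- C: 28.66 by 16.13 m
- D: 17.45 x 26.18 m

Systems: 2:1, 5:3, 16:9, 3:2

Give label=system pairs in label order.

A = 52.01/25.99 ≈ 2.001 → 2:1 (2.000)
B = 60.07/36.19 ≈ 1.660 → 5:3 (1.667)
C = 28.66/16.13 ≈ 1.777 → 16:9 (1.778)
D = 26.18/17.45 ≈ 1.500 → 3:2 (1.500)

A=2:1, B=5:3, C=16:9, D=3:2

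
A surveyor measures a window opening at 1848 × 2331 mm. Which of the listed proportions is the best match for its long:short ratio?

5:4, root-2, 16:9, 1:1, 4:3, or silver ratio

5:4

Ratio = 2331 / 1848 ≈ 1.261.
Distances: 5:4 1.250 (Δ 0.011); root-2 1.414 (Δ 0.153); 16:9 1.778 (Δ 0.517); 1:1 1.000 (Δ 0.261); 4:3 1.333 (Δ 0.072); silver ratio 2.414 (Δ 1.153).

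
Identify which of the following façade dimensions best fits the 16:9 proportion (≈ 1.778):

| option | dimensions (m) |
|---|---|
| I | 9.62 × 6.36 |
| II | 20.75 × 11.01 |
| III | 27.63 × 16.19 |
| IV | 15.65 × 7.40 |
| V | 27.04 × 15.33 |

V

Ratios (long/short): I ≈ 1.513; II ≈ 1.885; III ≈ 1.707; IV ≈ 2.115; V ≈ 1.764.
16:9 ≈ 1.778; option V is nearest (Δ 0.014).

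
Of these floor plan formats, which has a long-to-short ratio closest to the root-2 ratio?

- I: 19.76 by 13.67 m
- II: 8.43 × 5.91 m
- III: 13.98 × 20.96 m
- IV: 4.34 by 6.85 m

II

Ratios (long/short): I ≈ 1.446; II ≈ 1.426; III ≈ 1.499; IV ≈ 1.578.
root-2 ≈ 1.414; option II is nearest (Δ 0.012).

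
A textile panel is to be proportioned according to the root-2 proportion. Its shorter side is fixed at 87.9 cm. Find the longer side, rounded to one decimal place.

124.3 cm

root-2 ≈ 1.41421.
Longer side = 87.9 × 1.41421 ≈ 124.309 → 124.3 cm.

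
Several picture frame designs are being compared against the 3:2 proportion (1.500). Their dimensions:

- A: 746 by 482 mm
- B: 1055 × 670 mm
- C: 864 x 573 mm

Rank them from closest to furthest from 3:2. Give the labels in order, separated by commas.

C, A, B

Ratios: A = 746 / 482 ≈ 1.548; B = 1055 / 670 ≈ 1.575; C = 864 / 573 ≈ 1.508.
|Δ from 1.500|: A 0.048; B 0.075; C 0.008.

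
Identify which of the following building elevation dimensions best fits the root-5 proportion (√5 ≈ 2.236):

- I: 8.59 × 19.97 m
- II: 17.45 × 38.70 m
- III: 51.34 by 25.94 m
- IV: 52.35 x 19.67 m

Target root-5 ≈ 2.236.
I: 2.325 (Δ0.089)  II: 2.218 (Δ0.018)  III: 1.979 (Δ0.257)  IV: 2.661 (Δ0.425)

II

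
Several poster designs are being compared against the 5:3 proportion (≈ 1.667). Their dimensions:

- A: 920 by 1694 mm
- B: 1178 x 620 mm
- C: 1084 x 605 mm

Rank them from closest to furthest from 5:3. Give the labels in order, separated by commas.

Ratios: A = 1694 / 920 ≈ 1.841; B = 1178 / 620 ≈ 1.900; C = 1084 / 605 ≈ 1.792.
|Δ from 1.667|: A 0.174; B 0.233; C 0.125.

C, A, B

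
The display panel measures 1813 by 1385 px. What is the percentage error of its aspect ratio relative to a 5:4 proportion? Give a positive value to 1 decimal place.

Ratio = 1813 / 1385 ≈ 1.3090.
Ideal 5:4 = 1.2500. |1.3090 − 1.2500| / 1.2500 ≈ 4.72% → 4.7%.

4.7%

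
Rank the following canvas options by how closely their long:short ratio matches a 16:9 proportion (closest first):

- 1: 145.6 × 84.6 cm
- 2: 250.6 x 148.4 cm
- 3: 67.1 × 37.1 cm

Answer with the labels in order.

3, 1, 2

Ratios: 1 = 145.6 / 84.6 ≈ 1.721; 2 = 250.6 / 148.4 ≈ 1.689; 3 = 67.1 / 37.1 ≈ 1.809.
|Δ from 1.778|: 1 0.057; 2 0.089; 3 0.031.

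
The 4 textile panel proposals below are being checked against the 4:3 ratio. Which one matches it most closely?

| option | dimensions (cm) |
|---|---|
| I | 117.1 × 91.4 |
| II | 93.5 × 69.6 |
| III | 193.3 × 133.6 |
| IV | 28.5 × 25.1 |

Target 4:3 ≈ 1.333.
I: 1.281 (Δ0.052)  II: 1.343 (Δ0.010)  III: 1.447 (Δ0.114)  IV: 1.135 (Δ0.198)

II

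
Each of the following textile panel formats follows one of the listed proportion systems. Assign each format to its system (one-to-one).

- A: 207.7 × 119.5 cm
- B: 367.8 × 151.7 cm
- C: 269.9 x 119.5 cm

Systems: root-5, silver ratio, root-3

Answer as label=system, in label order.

A=root-3, B=silver ratio, C=root-5

A = 207.7/119.5 ≈ 1.738 → root-3 (1.732)
B = 367.8/151.7 ≈ 2.425 → silver ratio (2.414)
C = 269.9/119.5 ≈ 2.259 → root-5 (2.236)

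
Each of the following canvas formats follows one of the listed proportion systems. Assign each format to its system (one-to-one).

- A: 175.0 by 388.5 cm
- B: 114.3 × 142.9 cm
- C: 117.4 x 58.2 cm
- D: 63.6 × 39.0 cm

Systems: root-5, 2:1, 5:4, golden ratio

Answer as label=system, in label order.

A=root-5, B=5:4, C=2:1, D=golden ratio

Ratios: A ≈ 2.220; B ≈ 1.250; C ≈ 2.017; D ≈ 1.631.
Targets: root-5 ≈ 2.236; 2:1 ≈ 2.000; 5:4 ≈ 1.250; golden ratio ≈ 1.618.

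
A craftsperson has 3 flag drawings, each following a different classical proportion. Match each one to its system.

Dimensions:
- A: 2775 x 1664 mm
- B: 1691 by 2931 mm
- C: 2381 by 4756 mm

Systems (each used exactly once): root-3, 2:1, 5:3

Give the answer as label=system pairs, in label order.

A=5:3, B=root-3, C=2:1

A = 2775/1664 ≈ 1.668 → 5:3 (1.667)
B = 2931/1691 ≈ 1.733 → root-3 (1.732)
C = 4756/2381 ≈ 1.997 → 2:1 (2.000)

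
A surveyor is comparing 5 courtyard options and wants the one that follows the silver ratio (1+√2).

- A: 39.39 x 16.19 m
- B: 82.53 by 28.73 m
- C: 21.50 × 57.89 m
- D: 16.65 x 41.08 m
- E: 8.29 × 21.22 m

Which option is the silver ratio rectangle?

Target silver ratio ≈ 2.414.
A: 2.433 (Δ0.019)  B: 2.873 (Δ0.459)  C: 2.693 (Δ0.279)  D: 2.467 (Δ0.053)  E: 2.560 (Δ0.146)

A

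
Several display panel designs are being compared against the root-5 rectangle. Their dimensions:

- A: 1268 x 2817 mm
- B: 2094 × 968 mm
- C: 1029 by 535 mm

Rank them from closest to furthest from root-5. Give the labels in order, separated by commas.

A, B, C

A: 2817/1268 ≈ 2.222 → |2.222 − 2.236| = 0.014
B: 2094/968 ≈ 2.163 → |2.163 − 2.236| = 0.073
C: 1029/535 ≈ 1.923 → |1.923 − 2.236| = 0.313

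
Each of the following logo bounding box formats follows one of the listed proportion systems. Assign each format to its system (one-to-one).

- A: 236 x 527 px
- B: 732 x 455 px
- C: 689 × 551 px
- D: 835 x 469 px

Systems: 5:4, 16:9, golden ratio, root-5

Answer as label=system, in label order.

A = 527/236 ≈ 2.233 → root-5 (2.236)
B = 732/455 ≈ 1.609 → golden ratio (1.618)
C = 689/551 ≈ 1.250 → 5:4 (1.250)
D = 835/469 ≈ 1.780 → 16:9 (1.778)

A=root-5, B=golden ratio, C=5:4, D=16:9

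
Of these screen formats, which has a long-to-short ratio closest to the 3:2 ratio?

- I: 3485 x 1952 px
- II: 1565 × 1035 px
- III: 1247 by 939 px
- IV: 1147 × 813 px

Target 3:2 ≈ 1.500.
I: 1.785 (Δ0.285)  II: 1.512 (Δ0.012)  III: 1.328 (Δ0.172)  IV: 1.411 (Δ0.089)

II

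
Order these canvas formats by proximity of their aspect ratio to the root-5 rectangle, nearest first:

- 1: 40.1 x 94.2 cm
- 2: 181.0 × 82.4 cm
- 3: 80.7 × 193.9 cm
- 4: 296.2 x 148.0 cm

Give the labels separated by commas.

2, 1, 3, 4

1: 94.2/40.1 ≈ 2.349 → |2.349 − 2.236| = 0.113
2: 181.0/82.4 ≈ 2.197 → |2.197 − 2.236| = 0.039
3: 193.9/80.7 ≈ 2.403 → |2.403 − 2.236| = 0.167
4: 296.2/148.0 ≈ 2.001 → |2.001 − 2.236| = 0.235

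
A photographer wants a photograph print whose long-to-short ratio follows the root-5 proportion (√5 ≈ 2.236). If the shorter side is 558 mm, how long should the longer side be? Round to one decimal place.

root-5 ≈ 2.23607.
Longer side = 558 × 2.23607 ≈ 1247.727 → 1247.7 mm.

1247.7 mm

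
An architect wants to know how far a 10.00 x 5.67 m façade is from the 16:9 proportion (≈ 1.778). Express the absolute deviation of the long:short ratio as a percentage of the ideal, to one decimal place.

0.8%

Ratio = 10.00 / 5.67 ≈ 1.7637.
Ideal 16:9 ≈ 1.7778. |1.7637 − 1.7778| / 1.7778 ≈ 0.79% → 0.8%.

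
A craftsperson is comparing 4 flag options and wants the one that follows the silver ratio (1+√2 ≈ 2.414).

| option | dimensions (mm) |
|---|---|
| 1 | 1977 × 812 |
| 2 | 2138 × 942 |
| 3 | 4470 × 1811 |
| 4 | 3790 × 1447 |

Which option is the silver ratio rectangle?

1

Ratios (long/short): 1 ≈ 2.435; 2 ≈ 2.270; 3 ≈ 2.468; 4 ≈ 2.619.
silver ratio ≈ 2.414; option 1 is nearest (Δ 0.021).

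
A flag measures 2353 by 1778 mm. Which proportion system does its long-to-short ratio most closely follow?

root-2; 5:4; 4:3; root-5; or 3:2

4:3

Ratio = 2353 / 1778 ≈ 1.323.
Distances: root-2 1.414 (Δ 0.091); 5:4 1.250 (Δ 0.073); 4:3 1.333 (Δ 0.010); root-5 2.236 (Δ 0.913); 3:2 1.500 (Δ 0.177).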